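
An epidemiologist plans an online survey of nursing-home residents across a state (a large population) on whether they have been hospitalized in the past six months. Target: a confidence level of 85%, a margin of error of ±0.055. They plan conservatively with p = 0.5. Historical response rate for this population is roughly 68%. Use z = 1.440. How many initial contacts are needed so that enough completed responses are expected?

Completed interviews needed: n₀ = 1.440² × 0.2500 / 0.055² ≈ 171.37 → 172.
At a 68% response rate, contacts needed = 172 / 0.68 ≈ 252.94 → 253.

253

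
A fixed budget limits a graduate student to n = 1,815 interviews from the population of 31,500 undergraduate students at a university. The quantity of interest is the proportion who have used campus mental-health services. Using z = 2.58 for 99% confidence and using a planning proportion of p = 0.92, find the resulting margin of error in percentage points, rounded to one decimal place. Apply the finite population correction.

Finite-population factor: (N−n)/(N−1) = (31500−1815)/(31500−1) = 0.9424.
SE(p̂) = √[p(1−p)/n · (N−n)/(N−1)] = √[0.0736/1815 × 0.9424] = 0.00618.
E = z × SE = 2.58 × 0.00618 = 0.01595 ≈ 1.6 percentage points.

1.6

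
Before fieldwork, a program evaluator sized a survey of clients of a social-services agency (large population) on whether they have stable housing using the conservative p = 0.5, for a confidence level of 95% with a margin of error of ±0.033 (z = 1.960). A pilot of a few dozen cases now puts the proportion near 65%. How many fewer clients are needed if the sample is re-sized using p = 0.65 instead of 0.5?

79

Conservative (p = 0.5): n = 1.960² × 0.25 / 0.033² ≈ 881.91 → 882.
Using p = 0.65: p(1−p) = 0.2275, so n = 1.960² × 0.2275 / 0.033² ≈ 802.54 → 803.
Reduction: 882 − 803 = 79.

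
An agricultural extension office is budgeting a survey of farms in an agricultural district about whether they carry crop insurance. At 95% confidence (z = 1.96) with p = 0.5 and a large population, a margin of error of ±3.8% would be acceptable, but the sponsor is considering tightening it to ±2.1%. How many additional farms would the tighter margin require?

At ±3.8%: n = 1.96² × 0.2500 / 0.038² ≈ 665.10 → 666.
At ±2.1%: n = 1.96² × 0.2500 / 0.021² ≈ 2177.78 → 2178.
Additional respondents: 2178 − 666 = 1512.

1512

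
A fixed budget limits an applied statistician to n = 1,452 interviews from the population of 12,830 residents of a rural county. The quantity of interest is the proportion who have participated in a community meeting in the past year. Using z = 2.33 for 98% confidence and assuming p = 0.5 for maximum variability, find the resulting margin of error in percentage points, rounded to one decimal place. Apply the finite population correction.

Finite-population factor: (N−n)/(N−1) = (12830−1452)/(12830−1) = 0.8869.
SE(p̂) = √[p(1−p)/n · (N−n)/(N−1)] = √[0.2500/1452 × 0.8869] = 0.01236.
E = z × SE = 2.33 × 0.01236 = 0.02879 ≈ 2.9 percentage points.

2.9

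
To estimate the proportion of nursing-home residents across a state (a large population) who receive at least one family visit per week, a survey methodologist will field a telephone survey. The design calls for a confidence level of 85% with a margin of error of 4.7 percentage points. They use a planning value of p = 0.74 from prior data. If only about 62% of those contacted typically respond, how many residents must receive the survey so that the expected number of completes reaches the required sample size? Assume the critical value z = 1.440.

Completed interviews needed: n₀ = 1.440² × 0.1924 / 0.047² ≈ 180.61 → 181.
At a 62% response rate, contacts needed = 181 / 0.62 ≈ 291.94 → 292.

292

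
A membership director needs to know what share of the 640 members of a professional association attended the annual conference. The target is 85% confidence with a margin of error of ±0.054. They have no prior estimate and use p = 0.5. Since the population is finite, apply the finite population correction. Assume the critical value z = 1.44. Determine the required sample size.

140

Unadjusted: n₀ = 1.44² × 0.50 × 0.50 / 0.054² ≈ 177.78, so n₀ = 178.
Finite population correction with N = 640: n = n₀ / (1 + (n₀−1)/N) = 178 / (1 + 177/640) = 178 / 1.2766 ≈ 139.44.
Rounding up, n = 140.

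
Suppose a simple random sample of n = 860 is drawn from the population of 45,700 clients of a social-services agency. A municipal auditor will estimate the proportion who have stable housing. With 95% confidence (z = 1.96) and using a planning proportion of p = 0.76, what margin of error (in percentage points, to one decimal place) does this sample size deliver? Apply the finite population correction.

Finite-population factor: (N−n)/(N−1) = (45700−860)/(45700−1) = 0.9812.
SE(p̂) = √[p(1−p)/n · (N−n)/(N−1)] = √[0.1824/860 × 0.9812] = 0.01443.
E = z × SE = 1.96 × 0.01443 = 0.02827 ≈ 2.8 percentage points.

2.8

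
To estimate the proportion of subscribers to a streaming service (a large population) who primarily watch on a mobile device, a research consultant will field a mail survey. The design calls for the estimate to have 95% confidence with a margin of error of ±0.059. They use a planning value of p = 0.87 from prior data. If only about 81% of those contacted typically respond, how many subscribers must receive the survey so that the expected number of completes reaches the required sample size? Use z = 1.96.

Completed interviews needed: n₀ = 1.96² × 0.1131 / 0.059² ≈ 124.82 → 125.
At an 81% response rate, contacts needed = 125 / 0.81 ≈ 154.32 → 155.

155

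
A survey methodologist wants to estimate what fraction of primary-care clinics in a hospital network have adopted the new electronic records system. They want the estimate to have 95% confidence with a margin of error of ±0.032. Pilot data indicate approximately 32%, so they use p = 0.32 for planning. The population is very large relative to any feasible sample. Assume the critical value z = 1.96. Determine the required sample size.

With p = 0.32, p(1−p) = 0.2176.
n = z²·p(1−p)/E² = 1.96² × 0.2176 / 0.032² = 3.8416 × 0.2176 / 0.001024 ≈ 816.34.
Rounding up gives n = 817.

817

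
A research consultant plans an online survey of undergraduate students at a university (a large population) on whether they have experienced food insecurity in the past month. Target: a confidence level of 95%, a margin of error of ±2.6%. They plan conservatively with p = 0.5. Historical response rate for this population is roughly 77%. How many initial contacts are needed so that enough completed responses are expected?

For 95% confidence, z = 1.960.
Completed interviews needed: n₀ = 1.960² × 0.2500 / 0.026² ≈ 1420.71 → 1421.
At a 77% response rate, contacts needed = 1421 / 0.77 ≈ 1845.45 → 1846.

1846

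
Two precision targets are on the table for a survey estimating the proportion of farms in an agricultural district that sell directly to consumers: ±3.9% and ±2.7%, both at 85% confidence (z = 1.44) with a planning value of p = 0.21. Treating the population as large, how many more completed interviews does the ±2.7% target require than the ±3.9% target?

245

At ±3.9%: n = 1.44² × 0.1659 / 0.039² ≈ 226.17 → 227.
At ±2.7%: n = 1.44² × 0.1659 / 0.027² ≈ 471.89 → 472.
Additional respondents: 472 − 227 = 245.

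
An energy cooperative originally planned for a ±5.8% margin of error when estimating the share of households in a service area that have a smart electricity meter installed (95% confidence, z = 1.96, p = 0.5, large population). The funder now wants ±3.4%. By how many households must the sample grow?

545

At ±5.8%: n = 1.96² × 0.2500 / 0.058² ≈ 285.49 → 286.
At ±3.4%: n = 1.96² × 0.2500 / 0.034² ≈ 830.80 → 831.
Additional respondents: 831 − 286 = 545.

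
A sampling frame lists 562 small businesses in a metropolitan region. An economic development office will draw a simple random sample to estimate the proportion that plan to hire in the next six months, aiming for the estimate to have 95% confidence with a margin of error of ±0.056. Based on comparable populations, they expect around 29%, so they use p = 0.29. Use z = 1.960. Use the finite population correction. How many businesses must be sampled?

175

Unadjusted: n₀ = 1.960² × 0.29 × 0.71 / 0.056² ≈ 252.23, so n₀ = 253.
Finite population correction with N = 562: n = n₀ / (1 + (n₀−1)/N) = 253 / (1 + 252/562) = 253 / 1.4484 ≈ 174.68.
Rounding up, n = 175.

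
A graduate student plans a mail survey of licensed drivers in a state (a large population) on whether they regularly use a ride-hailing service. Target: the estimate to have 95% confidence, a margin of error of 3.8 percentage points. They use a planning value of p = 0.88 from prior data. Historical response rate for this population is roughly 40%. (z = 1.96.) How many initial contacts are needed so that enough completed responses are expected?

703

Completed interviews needed: n₀ = 1.96² × 0.1056 / 0.038² ≈ 280.94 → 281.
At a 40% response rate, contacts needed = 281 / 0.40 ≈ 702.50 → 703.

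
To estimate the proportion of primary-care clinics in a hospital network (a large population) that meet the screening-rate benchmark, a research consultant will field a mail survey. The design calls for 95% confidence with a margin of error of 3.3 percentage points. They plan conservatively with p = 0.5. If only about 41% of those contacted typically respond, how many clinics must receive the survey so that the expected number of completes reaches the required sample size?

For 95% confidence, z = 1.96.
Completed interviews needed: n₀ = 1.96² × 0.2500 / 0.033² ≈ 881.91 → 882.
At a 41% response rate, contacts needed = 882 / 0.41 ≈ 2151.22 → 2152.

2152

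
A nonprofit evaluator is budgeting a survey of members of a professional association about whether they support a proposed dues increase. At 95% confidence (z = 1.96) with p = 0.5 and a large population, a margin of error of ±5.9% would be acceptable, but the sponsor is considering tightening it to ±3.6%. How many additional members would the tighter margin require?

466

At ±5.9%: n = 1.96² × 0.2500 / 0.059² ≈ 275.90 → 276.
At ±3.6%: n = 1.96² × 0.2500 / 0.036² ≈ 741.05 → 742.
Additional respondents: 742 − 276 = 466.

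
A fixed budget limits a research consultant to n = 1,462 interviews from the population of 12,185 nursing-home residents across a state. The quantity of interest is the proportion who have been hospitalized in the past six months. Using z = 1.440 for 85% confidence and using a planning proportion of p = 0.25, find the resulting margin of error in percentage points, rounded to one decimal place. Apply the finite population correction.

1.5

Finite-population factor: (N−n)/(N−1) = (12185−1462)/(12185−1) = 0.8801.
SE(p̂) = √[p(1−p)/n · (N−n)/(N−1)] = √[0.1875/1462 × 0.8801] = 0.01062.
E = z × SE = 1.440 × 0.01062 = 0.01530 ≈ 1.5 percentage points.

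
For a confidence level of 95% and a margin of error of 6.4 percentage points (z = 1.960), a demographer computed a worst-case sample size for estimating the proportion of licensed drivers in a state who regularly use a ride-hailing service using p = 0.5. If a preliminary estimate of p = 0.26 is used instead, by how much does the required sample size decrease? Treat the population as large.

Conservative (p = 0.5): n = 1.960² × 0.25 / 0.064² ≈ 234.47 → 235.
Using p = 0.26: p(1−p) = 0.1924, so n = 1.960² × 0.1924 / 0.064² ≈ 180.45 → 181.
Reduction: 235 − 181 = 54.

54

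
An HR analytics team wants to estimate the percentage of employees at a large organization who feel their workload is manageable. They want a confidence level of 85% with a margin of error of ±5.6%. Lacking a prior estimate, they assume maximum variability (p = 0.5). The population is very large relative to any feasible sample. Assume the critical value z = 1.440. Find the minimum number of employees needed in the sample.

With p = 0.5, p(1−p) = 0.25.
n = z²·p(1−p)/E² = 1.440² × 0.2500 / 0.056² = 2.0736 × 0.2500 / 0.003136 ≈ 165.31.
Rounding up gives n = 166.

166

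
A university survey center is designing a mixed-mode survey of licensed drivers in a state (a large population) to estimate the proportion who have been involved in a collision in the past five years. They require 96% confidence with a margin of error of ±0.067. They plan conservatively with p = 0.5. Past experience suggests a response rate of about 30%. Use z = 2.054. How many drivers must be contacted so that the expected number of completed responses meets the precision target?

784

Completed interviews needed: n₀ = 2.054² × 0.2500 / 0.067² ≈ 234.96 → 235.
At a 30% response rate, contacts needed = 235 / 0.30 ≈ 783.33 → 784.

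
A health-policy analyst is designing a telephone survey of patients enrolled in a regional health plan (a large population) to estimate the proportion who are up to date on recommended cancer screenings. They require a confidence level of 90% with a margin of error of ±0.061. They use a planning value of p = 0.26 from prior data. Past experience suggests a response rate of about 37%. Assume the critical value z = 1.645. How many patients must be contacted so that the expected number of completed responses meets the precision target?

Completed interviews needed: n₀ = 1.645² × 0.1924 / 0.061² ≈ 139.92 → 140.
At a 37% response rate, contacts needed = 140 / 0.37 ≈ 378.38 → 379.

379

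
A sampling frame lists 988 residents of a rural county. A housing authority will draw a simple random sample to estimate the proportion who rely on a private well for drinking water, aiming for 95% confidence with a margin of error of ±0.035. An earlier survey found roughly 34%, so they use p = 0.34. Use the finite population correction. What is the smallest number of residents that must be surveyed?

For 95% confidence, z = 1.960.
Unadjusted: n₀ = 1.960² × 0.34 × 0.66 / 0.035² ≈ 703.72, so n₀ = 704.
Finite population correction with N = 988: n = n₀ / (1 + (n₀−1)/N) = 704 / (1 + 703/988) = 704 / 1.7115 ≈ 411.33.
Rounding up, n = 412.

412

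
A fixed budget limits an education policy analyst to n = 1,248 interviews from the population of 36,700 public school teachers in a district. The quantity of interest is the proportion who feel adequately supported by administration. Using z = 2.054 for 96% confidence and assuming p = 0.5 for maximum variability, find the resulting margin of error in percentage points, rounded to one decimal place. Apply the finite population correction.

Finite-population factor: (N−n)/(N−1) = (36700−1248)/(36700−1) = 0.9660.
SE(p̂) = √[p(1−p)/n · (N−n)/(N−1)] = √[0.2500/1248 × 0.9660] = 0.01391.
E = z × SE = 2.054 × 0.01391 = 0.02857 ≈ 2.9 percentage points.

2.9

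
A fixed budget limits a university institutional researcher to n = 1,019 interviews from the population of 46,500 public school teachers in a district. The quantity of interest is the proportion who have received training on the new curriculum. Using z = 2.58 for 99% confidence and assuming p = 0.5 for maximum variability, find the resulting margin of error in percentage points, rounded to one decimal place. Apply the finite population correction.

4.0

Finite-population factor: (N−n)/(N−1) = (46500−1019)/(46500−1) = 0.9781.
SE(p̂) = √[p(1−p)/n · (N−n)/(N−1)] = √[0.2500/1019 × 0.9781] = 0.01549.
E = z × SE = 2.58 × 0.01549 = 0.03997 ≈ 4.0 percentage points.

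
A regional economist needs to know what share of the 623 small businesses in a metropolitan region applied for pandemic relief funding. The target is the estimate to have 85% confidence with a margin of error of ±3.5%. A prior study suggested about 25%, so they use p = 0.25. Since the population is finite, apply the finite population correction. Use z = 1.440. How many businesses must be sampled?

Unadjusted: n₀ = 1.440² × 0.25 × 0.75 / 0.035² ≈ 317.39, so n₀ = 318.
Finite population correction with N = 623: n = n₀ / (1 + (n₀−1)/N) = 318 / (1 + 317/623) = 318 / 1.5088 ≈ 210.76.
Rounding up, n = 211.

211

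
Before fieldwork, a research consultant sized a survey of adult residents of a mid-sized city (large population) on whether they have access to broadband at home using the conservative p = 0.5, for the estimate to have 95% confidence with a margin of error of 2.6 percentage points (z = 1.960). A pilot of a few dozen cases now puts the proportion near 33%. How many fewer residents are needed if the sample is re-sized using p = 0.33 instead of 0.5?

Conservative (p = 0.5): n = 1.960² × 0.25 / 0.026² ≈ 1420.71 → 1421.
Using p = 0.33: p(1−p) = 0.2211, so n = 1.960² × 0.2211 / 0.026² ≈ 1256.48 → 1257.
Reduction: 1421 − 1257 = 164.

164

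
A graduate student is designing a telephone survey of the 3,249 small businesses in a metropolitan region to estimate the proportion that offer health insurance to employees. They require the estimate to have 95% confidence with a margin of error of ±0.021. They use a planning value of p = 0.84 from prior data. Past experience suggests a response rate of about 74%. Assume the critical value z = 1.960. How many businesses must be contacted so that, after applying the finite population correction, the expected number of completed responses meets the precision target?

Completed interviews needed (unadjusted): n₀ = 1.960² × 0.1344 / 0.021² ≈ 1170.77 → 1171.
FPC for N = 3,249: n = 1171 / (1 + 1170/3249) = 1171 / 1.3601 ≈ 860.96 → 861.
At a 74% response rate, contacts needed = 861 / 0.74 ≈ 1163.51 → 1164.

1164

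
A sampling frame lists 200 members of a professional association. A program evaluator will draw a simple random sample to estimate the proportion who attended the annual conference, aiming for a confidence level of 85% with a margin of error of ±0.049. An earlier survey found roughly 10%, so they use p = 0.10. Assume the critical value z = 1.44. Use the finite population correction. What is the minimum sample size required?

57

Unadjusted: n₀ = 1.44² × 0.10 × 0.90 / 0.049² ≈ 77.73, so n₀ = 78.
Finite population correction with N = 200: n = n₀ / (1 + (n₀−1)/N) = 78 / (1 + 77/200) = 78 / 1.3850 ≈ 56.32.
Rounding up, n = 57.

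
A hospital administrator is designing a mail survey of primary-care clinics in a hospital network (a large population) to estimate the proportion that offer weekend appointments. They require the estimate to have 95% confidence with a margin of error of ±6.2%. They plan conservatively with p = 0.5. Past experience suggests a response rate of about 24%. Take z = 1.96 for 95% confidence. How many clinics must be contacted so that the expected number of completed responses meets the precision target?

Completed interviews needed: n₀ = 1.96² × 0.2500 / 0.062² ≈ 249.84 → 250.
At a 24% response rate, contacts needed = 250 / 0.24 ≈ 1041.67 → 1042.

1042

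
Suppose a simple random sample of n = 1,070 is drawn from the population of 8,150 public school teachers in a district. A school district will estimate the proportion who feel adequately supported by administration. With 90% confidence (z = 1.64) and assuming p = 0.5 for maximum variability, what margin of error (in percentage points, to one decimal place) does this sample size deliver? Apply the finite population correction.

Finite-population factor: (N−n)/(N−1) = (8150−1070)/(8150−1) = 0.8688.
SE(p̂) = √[p(1−p)/n · (N−n)/(N−1)] = √[0.2500/1070 × 0.8688] = 0.01425.
E = z × SE = 1.64 × 0.01425 = 0.02337 ≈ 2.3 percentage points.

2.3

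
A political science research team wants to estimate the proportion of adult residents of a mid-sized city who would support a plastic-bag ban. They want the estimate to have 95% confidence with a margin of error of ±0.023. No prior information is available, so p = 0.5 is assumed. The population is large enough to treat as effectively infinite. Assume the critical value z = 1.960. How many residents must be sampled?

1816

With p = 0.5, p(1−p) = 0.25.
n = z²·p(1−p)/E² = 1.960² × 0.2500 / 0.023² = 3.8416 × 0.2500 / 0.000529 ≈ 1815.50.
Rounding up gives n = 1816.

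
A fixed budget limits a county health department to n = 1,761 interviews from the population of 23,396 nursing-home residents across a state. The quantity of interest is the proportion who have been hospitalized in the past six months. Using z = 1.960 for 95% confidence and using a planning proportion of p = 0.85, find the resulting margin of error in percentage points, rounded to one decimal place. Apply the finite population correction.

Finite-population factor: (N−n)/(N−1) = (23396−1761)/(23396−1) = 0.9248.
SE(p̂) = √[p(1−p)/n · (N−n)/(N−1)] = √[0.1275/1761 × 0.9248] = 0.00818.
E = z × SE = 1.960 × 0.00818 = 0.01604 ≈ 1.6 percentage points.

1.6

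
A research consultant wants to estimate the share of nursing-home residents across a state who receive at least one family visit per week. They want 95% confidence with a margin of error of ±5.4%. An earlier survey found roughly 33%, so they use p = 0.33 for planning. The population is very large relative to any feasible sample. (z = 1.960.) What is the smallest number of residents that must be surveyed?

With p = 0.33, p(1−p) = 0.2211.
n = z²·p(1−p)/E² = 1.960² × 0.2211 / 0.054² = 3.8416 × 0.2211 / 0.002916 ≈ 291.28.
Rounding up gives n = 292.

292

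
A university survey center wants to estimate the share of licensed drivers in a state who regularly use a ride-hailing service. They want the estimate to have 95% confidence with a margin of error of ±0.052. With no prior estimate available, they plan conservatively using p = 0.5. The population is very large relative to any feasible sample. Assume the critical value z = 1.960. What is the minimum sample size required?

With p = 0.5, p(1−p) = 0.25.
n = z²·p(1−p)/E² = 1.960² × 0.2500 / 0.052² = 3.8416 × 0.2500 / 0.002704 ≈ 355.18.
Rounding up gives n = 356.

356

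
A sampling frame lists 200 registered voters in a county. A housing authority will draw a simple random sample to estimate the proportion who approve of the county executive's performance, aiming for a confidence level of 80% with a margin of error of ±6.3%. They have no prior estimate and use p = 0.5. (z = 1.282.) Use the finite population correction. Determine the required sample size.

Unadjusted: n₀ = 1.282² × 0.50 × 0.50 / 0.063² ≈ 103.52, so n₀ = 104.
Finite population correction with N = 200: n = n₀ / (1 + (n₀−1)/N) = 104 / (1 + 103/200) = 104 / 1.5150 ≈ 68.65.
Rounding up, n = 69.

69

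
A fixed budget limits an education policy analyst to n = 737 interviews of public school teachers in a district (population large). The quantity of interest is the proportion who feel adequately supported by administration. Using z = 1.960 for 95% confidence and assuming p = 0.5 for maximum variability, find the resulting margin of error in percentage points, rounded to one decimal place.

SE(p̂) = √[p(1−p)/n] = √[0.2500/737] = 0.01842.
E = z × SE = 1.960 × 0.01842 = 0.03610, or 3.6 percentage points.

3.6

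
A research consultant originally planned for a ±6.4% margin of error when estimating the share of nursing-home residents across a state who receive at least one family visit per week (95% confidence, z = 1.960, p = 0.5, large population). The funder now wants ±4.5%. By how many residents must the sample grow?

At ±6.4%: n = 1.960² × 0.2500 / 0.064² ≈ 234.47 → 235.
At ±4.5%: n = 1.960² × 0.2500 / 0.045² ≈ 474.27 → 475.
Additional respondents: 475 − 235 = 240.

240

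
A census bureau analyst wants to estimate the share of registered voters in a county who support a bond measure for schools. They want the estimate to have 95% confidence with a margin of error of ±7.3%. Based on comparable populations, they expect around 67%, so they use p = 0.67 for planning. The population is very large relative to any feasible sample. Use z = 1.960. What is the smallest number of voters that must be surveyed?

160

With p = 0.67, p(1−p) = 0.2211.
n = z²·p(1−p)/E² = 1.960² × 0.2211 / 0.073² = 3.8416 × 0.2211 / 0.005329 ≈ 159.39.
Rounding up gives n = 160.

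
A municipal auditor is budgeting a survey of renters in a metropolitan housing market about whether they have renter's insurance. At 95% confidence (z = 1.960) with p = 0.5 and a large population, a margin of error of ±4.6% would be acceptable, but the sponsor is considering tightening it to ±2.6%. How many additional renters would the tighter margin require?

At ±4.6%: n = 1.960² × 0.2500 / 0.046² ≈ 453.88 → 454.
At ±2.6%: n = 1.960² × 0.2500 / 0.026² ≈ 1420.71 → 1421.
Additional respondents: 1421 − 454 = 967.

967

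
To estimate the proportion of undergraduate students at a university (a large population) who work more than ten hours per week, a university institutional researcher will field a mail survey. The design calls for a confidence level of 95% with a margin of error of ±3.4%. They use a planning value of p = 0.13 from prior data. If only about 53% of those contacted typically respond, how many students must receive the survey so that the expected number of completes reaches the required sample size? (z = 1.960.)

Completed interviews needed: n₀ = 1.960² × 0.1131 / 0.034² ≈ 375.85 → 376.
At a 53% response rate, contacts needed = 376 / 0.53 ≈ 709.43 → 710.

710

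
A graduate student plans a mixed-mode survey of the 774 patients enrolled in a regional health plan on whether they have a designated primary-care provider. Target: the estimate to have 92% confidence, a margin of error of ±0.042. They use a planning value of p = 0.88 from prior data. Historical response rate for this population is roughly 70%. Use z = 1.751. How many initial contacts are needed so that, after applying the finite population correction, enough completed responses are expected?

213

Completed interviews needed (unadjusted): n₀ = 1.751² × 0.1056 / 0.042² ≈ 183.54 → 184.
FPC for N = 774: n = 184 / (1 + 183/774) = 184 / 1.2364 ≈ 148.82 → 149.
At a 70% response rate, contacts needed = 149 / 0.70 ≈ 212.86 → 213.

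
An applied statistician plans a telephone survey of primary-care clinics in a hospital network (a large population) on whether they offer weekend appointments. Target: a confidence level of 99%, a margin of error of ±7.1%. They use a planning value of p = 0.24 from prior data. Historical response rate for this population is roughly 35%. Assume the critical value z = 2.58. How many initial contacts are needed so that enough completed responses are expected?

689

Completed interviews needed: n₀ = 2.58² × 0.1824 / 0.071² ≈ 240.85 → 241.
At a 35% response rate, contacts needed = 241 / 0.35 ≈ 688.57 → 689.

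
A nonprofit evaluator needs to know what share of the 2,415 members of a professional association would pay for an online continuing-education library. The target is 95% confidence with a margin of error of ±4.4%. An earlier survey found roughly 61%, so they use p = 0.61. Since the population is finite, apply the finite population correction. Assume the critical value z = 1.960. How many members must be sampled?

396

Unadjusted: n₀ = 1.960² × 0.61 × 0.39 / 0.044² ≈ 472.06, so n₀ = 473.
Finite population correction with N = 2,415: n = n₀ / (1 + (n₀−1)/N) = 473 / (1 + 472/2415) = 473 / 1.1954 ≈ 395.67.
Rounding up, n = 396.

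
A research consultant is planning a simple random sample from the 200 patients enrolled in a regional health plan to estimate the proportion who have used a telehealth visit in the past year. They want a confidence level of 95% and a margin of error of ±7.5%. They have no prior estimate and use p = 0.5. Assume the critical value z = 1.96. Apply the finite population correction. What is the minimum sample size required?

Unadjusted: n₀ = 1.96² × 0.50 × 0.50 / 0.075² ≈ 170.74, so n₀ = 171.
Finite population correction with N = 200: n = n₀ / (1 + (n₀−1)/N) = 171 / (1 + 170/200) = 171 / 1.8500 ≈ 92.43.
Rounding up, n = 93.

93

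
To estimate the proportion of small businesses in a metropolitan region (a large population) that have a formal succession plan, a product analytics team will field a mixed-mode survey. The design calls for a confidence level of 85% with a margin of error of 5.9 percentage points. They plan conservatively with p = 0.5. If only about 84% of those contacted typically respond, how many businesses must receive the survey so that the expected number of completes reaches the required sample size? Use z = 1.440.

178

Completed interviews needed: n₀ = 1.440² × 0.2500 / 0.059² ≈ 148.92 → 149.
At an 84% response rate, contacts needed = 149 / 0.84 ≈ 177.38 → 178.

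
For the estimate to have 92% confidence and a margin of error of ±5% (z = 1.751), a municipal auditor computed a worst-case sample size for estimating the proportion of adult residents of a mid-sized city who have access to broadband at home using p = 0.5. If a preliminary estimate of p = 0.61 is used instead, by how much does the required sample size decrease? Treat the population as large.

15

Conservative (p = 0.5): n = 1.751² × 0.25 / 0.050² ≈ 306.60 → 307.
Using p = 0.61: p(1−p) = 0.2379, so n = 1.751² × 0.2379 / 0.050² ≈ 291.76 → 292.
Reduction: 307 − 292 = 15.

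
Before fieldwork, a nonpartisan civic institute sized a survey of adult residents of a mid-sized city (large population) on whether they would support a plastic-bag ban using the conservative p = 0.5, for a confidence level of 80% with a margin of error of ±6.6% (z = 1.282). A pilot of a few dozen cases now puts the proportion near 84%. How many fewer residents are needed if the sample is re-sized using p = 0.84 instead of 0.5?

44

Conservative (p = 0.5): n = 1.282² × 0.25 / 0.066² ≈ 94.33 → 95.
Using p = 0.84: p(1−p) = 0.1344, so n = 1.282² × 0.1344 / 0.066² ≈ 50.71 → 51.
Reduction: 95 − 51 = 44.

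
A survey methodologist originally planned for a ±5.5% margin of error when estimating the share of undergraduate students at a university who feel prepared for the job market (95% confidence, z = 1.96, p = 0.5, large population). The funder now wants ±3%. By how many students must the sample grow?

At ±5.5%: n = 1.96² × 0.2500 / 0.055² ≈ 317.49 → 318.
At ±3%: n = 1.96² × 0.2500 / 0.030² ≈ 1067.11 → 1068.
Additional respondents: 1068 − 318 = 750.

750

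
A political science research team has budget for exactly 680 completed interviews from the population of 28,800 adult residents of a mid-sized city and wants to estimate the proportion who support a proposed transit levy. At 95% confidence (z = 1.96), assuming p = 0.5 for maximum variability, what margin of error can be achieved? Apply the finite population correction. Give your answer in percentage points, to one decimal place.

3.7

Finite-population factor: (N−n)/(N−1) = (28800−680)/(28800−1) = 0.9764.
SE(p̂) = √[p(1−p)/n · (N−n)/(N−1)] = √[0.2500/680 × 0.9764] = 0.01895.
E = z × SE = 1.96 × 0.01895 = 0.03714 ≈ 3.7 percentage points.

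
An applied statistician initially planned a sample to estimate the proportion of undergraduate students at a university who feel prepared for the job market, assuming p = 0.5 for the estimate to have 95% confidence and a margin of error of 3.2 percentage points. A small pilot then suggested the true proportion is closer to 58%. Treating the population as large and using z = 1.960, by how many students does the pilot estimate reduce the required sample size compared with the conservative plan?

Conservative (p = 0.5): n = 1.960² × 0.25 / 0.032² ≈ 937.89 → 938.
Using p = 0.58: p(1−p) = 0.2436, so n = 1.960² × 0.2436 / 0.032² ≈ 913.88 → 914.
Reduction: 938 − 914 = 24.

24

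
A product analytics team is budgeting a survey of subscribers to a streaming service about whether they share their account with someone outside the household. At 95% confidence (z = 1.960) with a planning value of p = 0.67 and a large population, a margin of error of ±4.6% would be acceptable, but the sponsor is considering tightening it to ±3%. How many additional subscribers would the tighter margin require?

542

At ±4.6%: n = 1.960² × 0.2211 / 0.046² ≈ 401.41 → 402.
At ±3%: n = 1.960² × 0.2211 / 0.030² ≈ 943.75 → 944.
Additional respondents: 944 − 402 = 542.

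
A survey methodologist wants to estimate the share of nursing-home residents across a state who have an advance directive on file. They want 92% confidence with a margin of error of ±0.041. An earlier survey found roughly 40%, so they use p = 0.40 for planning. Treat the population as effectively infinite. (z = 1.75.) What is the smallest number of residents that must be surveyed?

438

With p = 0.40, p(1−p) = 0.2400.
n = z²·p(1−p)/E² = 1.75² × 0.2400 / 0.041² = 3.0625 × 0.2400 / 0.001681 ≈ 437.24.
Rounding up gives n = 438.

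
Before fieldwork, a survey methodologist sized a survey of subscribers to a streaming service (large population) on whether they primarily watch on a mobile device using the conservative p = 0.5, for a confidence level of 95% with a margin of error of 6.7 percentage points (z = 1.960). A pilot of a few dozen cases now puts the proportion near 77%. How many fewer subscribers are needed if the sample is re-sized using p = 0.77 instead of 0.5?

62

Conservative (p = 0.5): n = 1.960² × 0.25 / 0.067² ≈ 213.95 → 214.
Using p = 0.77: p(1−p) = 0.1771, so n = 1.960² × 0.1771 / 0.067² ≈ 151.56 → 152.
Reduction: 214 − 152 = 62.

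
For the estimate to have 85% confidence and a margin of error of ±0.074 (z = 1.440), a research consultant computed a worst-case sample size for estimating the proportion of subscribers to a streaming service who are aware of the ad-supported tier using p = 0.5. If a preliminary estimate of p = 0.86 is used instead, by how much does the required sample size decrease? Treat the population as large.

49

Conservative (p = 0.5): n = 1.440² × 0.25 / 0.074² ≈ 94.67 → 95.
Using p = 0.86: p(1−p) = 0.1204, so n = 1.440² × 0.1204 / 0.074² ≈ 45.59 → 46.
Reduction: 95 − 46 = 49.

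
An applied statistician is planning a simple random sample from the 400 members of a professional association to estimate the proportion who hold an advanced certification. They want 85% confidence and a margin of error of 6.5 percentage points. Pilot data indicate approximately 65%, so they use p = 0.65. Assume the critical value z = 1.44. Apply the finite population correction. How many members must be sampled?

Unadjusted: n₀ = 1.44² × 0.65 × 0.35 / 0.065² ≈ 111.66, so n₀ = 112.
Finite population correction with N = 400: n = n₀ / (1 + (n₀−1)/N) = 112 / (1 + 111/400) = 112 / 1.2775 ≈ 87.67.
Rounding up, n = 88.

88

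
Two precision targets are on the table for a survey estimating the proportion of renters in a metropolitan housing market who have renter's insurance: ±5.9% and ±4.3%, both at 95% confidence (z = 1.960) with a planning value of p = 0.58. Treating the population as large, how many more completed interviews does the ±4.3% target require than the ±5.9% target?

238

At ±5.9%: n = 1.960² × 0.2436 / 0.059² ≈ 268.83 → 269.
At ±4.3%: n = 1.960² × 0.2436 / 0.043² ≈ 506.12 → 507.
Additional respondents: 507 − 269 = 238.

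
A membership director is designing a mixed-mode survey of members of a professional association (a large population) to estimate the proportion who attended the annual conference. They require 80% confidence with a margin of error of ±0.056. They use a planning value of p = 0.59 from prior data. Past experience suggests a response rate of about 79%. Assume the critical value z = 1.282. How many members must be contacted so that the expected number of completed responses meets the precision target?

Completed interviews needed: n₀ = 1.282² × 0.2419 / 0.056² ≈ 126.78 → 127.
At a 79% response rate, contacts needed = 127 / 0.79 ≈ 160.76 → 161.

161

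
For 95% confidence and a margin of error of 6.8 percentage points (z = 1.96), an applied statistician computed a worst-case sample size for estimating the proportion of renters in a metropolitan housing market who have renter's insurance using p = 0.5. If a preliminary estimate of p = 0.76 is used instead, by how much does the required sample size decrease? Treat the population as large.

Conservative (p = 0.5): n = 1.96² × 0.25 / 0.068² ≈ 207.70 → 208.
Using p = 0.76: p(1−p) = 0.1824, so n = 1.96² × 0.1824 / 0.068² ≈ 151.54 → 152.
Reduction: 208 − 152 = 56.

56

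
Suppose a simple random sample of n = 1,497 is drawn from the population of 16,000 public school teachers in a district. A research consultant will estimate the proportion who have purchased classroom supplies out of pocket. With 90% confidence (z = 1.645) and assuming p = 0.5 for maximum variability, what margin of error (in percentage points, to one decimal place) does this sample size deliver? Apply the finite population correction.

2.0

Finite-population factor: (N−n)/(N−1) = (16000−1497)/(16000−1) = 0.9065.
SE(p̂) = √[p(1−p)/n · (N−n)/(N−1)] = √[0.2500/1497 × 0.9065] = 0.01230.
E = z × SE = 1.645 × 0.01230 = 0.02024 ≈ 2.0 percentage points.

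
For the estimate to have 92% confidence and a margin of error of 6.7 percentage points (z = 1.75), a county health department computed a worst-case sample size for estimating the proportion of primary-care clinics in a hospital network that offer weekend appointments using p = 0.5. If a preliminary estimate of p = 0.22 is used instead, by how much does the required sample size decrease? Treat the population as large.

Conservative (p = 0.5): n = 1.75² × 0.25 / 0.067² ≈ 170.56 → 171.
Using p = 0.22: p(1−p) = 0.1716, so n = 1.75² × 0.1716 / 0.067² ≈ 117.07 → 118.
Reduction: 171 − 118 = 53.

53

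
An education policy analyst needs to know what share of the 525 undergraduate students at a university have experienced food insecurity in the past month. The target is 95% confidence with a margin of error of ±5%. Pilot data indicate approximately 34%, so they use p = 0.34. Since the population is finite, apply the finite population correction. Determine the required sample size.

209

For 95% confidence, z = 1.960.
Unadjusted: n₀ = 1.960² × 0.34 × 0.66 / 0.050² ≈ 344.82, so n₀ = 345.
Finite population correction with N = 525: n = n₀ / (1 + (n₀−1)/N) = 345 / (1 + 344/525) = 345 / 1.6552 ≈ 208.43.
Rounding up, n = 209.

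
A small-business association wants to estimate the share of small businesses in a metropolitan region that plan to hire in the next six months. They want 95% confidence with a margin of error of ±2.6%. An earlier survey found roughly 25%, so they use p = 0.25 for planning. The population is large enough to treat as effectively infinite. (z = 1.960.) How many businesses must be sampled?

1066

With p = 0.25, p(1−p) = 0.1875.
n = z²·p(1−p)/E² = 1.960² × 0.1875 / 0.026² = 3.8416 × 0.1875 / 0.000676 ≈ 1065.53.
Rounding up gives n = 1066.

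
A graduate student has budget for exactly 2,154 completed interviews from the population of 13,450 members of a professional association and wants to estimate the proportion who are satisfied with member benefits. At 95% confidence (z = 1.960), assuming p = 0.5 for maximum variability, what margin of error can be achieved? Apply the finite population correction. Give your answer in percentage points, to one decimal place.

Finite-population factor: (N−n)/(N−1) = (13450−2154)/(13450−1) = 0.8399.
SE(p̂) = √[p(1−p)/n · (N−n)/(N−1)] = √[0.2500/2154 × 0.8399] = 0.00987.
E = z × SE = 1.960 × 0.00987 = 0.01935 ≈ 1.9 percentage points.

1.9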